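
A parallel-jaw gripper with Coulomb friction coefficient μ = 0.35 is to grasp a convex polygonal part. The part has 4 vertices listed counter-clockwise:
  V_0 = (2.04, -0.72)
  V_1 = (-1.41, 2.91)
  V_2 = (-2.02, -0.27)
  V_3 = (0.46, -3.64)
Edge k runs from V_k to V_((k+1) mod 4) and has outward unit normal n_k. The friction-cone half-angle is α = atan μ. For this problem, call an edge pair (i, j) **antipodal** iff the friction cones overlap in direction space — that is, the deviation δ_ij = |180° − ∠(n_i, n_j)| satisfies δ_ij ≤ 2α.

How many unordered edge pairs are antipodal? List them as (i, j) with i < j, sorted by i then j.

α = atan 0.35 = 19.29°;  2α = 38.58°
n_0 = (+0.7248, +0.6889)
n_1 = (-0.9821, +0.1884)
n_2 = (-0.8054, -0.5927)
n_3 = (+0.8795, -0.4759)
  (0,1): δ = 54.40°  ·
  (0,2): δ = 7.19°  ✓
  (0,3): δ = 108.04°  ·
  (1,2): δ = 132.79°  ·
  (1,3): δ = 17.56°  ✓
  (2,3): δ = 64.77°  ·
antipodal pairs: 2

count = 2; pairs: (0,2), (1,3)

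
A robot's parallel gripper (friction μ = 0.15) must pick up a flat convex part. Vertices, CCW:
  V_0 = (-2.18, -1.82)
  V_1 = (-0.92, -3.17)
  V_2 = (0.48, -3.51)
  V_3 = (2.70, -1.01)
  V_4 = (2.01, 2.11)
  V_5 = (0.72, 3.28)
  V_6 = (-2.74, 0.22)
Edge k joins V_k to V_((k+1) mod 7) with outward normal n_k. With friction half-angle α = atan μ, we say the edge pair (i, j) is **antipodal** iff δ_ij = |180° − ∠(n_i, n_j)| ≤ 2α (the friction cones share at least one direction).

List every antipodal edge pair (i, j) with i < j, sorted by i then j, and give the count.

α = atan 0.15 = 8.53°;  2α = 17.06°
n_0 = (-0.7311, -0.6823)
n_1 = (-0.2360, -0.9718)
n_2 = (+0.7477, -0.6640)
n_3 = (+0.9764, +0.2159)
n_4 = (+0.6718, +0.7407)
n_5 = (-0.6625, +0.7491)
n_6 = (-0.9643, -0.2647)
  (0,1): δ = 146.68°  ·
  (0,2): δ = 84.63°  ·
  (0,3): δ = 30.55°  ·
  (0,4): δ = 4.77°  ✓
  (0,5): δ = 88.46°  ·
  (0,6): δ = 152.33°  ·
  (1,2): δ = 117.95°  ·
  (1,3): δ = 63.88°  ·
  (1,4): δ = 28.56°  ·
  (1,5): δ = 55.14°  ·
  (1,6): δ = 119.00°  ·
  (2,3): δ = 125.92°  ·
  (2,4): δ = 90.60°  ·
  (2,5): δ = 6.91°  ✓
  (2,6): δ = 56.96°  ·
  (3,4): δ = 144.68°  ·
  (3,5): δ = 60.98°  ·
  (3,6): δ = 2.88°  ✓
  (4,5): δ = 96.30°  ·
  (4,6): δ = 32.44°  ·
  (5,6): δ = 116.14°  ·
antipodal pairs: 3

count = 3; pairs: (0,4), (2,5), (3,6)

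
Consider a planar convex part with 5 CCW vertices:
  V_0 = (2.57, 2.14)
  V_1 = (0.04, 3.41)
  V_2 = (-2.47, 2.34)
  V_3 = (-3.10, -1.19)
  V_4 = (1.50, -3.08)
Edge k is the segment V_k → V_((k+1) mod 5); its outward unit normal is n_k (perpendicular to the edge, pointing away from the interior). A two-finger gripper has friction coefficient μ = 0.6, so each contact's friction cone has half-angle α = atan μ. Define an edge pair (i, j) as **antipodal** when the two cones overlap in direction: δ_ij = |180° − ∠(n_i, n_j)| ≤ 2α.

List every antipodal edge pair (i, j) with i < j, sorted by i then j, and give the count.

count = 4; pairs: (0,3), (1,3), (1,4), (2,4)

α = atan 0.6 = 30.96°;  2α = 61.93°
n_0 = (+0.4486, +0.8937)
n_1 = (-0.3921, +0.9199)
n_2 = (-0.9844, +0.1757)
n_3 = (-0.3800, -0.9250)
n_4 = (+0.9796, -0.2008)
  (0,1): δ = 130.26°  ·
  (0,2): δ = 73.46°  ·
  (0,3): δ = 4.32°  ✓
  (0,4): δ = 105.07°  ·
  (1,2): δ = 123.21°  ·
  (1,3): δ = 45.42°  ✓
  (1,4): δ = 55.33°  ✓
  (2,3): δ = 102.22°  ·
  (2,4): δ = 1.47°  ✓
  (3,4): δ = 79.25°  ·
antipodal pairs: 4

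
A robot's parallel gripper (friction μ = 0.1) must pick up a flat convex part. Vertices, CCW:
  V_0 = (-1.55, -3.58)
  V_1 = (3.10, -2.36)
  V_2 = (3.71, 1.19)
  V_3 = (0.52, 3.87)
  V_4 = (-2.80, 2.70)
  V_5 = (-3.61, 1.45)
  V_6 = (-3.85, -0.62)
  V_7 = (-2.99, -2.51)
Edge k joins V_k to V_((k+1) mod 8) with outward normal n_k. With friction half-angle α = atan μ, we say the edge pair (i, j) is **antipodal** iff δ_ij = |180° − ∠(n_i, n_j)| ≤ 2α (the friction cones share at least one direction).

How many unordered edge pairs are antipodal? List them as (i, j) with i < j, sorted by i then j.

α = atan 0.1 = 5.71°;  2α = 11.42°
n_0 = (+0.2538, -0.9673)
n_1 = (+0.9856, -0.1693)
n_2 = (+0.6432, +0.7657)
n_3 = (-0.3324, +0.9431)
n_4 = (-0.8392, +0.5438)
n_5 = (-0.9933, +0.1152)
n_6 = (-0.9102, -0.4142)
n_7 = (-0.5964, -0.8027)
  (0,1): δ = 114.45°  ·
  (0,2): δ = 54.74°  ·
  (0,3): δ = 4.71°  ✓
  (0,4): δ = 42.36°  ·
  (0,5): δ = 68.69°  ·
  (0,6): δ = 99.77°  ·
  (0,7): δ = 128.68°  ·
  (1,2): δ = 120.28°  ·
  (1,3): δ = 60.84°  ·
  (1,4): δ = 23.19°  ·
  (1,5): δ = 3.14°  ✓
  (1,6): δ = 34.22°  ·
  (1,7): δ = 63.14°  ·
  (2,3): δ = 120.55°  ·
  (2,4): δ = 82.91°  ·
  (2,5): δ = 56.58°  ·
  (2,6): δ = 25.50°  ·
  (2,7): δ = 3.42°  ✓
  (3,4): δ = 142.36°  ·
  (3,5): δ = 116.03°  ·
  (3,6): δ = 84.95°  ·
  (3,7): δ = 56.03°  ·
  (4,5): δ = 153.67°  ·
  (4,6): δ = 122.59°  ·
  (4,7): δ = 93.67°  ·
  (5,6): δ = 148.92°  ·
  (5,7): δ = 120.00°  ·
  (6,7): δ = 151.08°  ·
antipodal pairs: 3

count = 3; pairs: (0,3), (1,5), (2,7)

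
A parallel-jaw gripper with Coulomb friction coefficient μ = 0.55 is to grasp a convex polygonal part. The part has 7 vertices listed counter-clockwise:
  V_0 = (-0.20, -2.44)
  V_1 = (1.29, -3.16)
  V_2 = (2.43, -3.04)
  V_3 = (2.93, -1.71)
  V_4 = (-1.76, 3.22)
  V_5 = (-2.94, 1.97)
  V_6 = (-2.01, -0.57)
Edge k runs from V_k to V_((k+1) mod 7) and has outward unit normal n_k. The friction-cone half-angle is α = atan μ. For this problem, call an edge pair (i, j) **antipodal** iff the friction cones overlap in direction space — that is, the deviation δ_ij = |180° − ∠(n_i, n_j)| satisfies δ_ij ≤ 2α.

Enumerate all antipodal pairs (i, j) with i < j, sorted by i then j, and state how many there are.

count = 7; pairs: (0,3), (1,3), (1,4), (2,4), (2,5), (3,5), (3,6)

α = atan 0.55 = 28.81°;  2α = 57.62°
n_0 = (-0.4351, -0.9004)
n_1 = (+0.1047, -0.9945)
n_2 = (+0.9360, -0.3519)
n_3 = (+0.7245, +0.6893)
n_4 = (-0.7272, +0.6865)
n_5 = (-0.9390, -0.3438)
n_6 = (-0.7185, -0.6955)
  (0,1): δ = 148.20°  ·
  (0,2): δ = 84.81°  ·
  (0,3): δ = 20.64°  ✓
  (0,4): δ = 72.44°  ·
  (0,5): δ = 135.90°  ·
  (0,6): δ = 159.86°  ·
  (1,2): δ = 116.61°  ·
  (1,3): δ = 52.44°  ✓
  (1,4): δ = 40.64°  ✓
  (1,5): δ = 104.10°  ·
  (1,6): δ = 128.06°  ·
  (2,3): δ = 115.83°  ·
  (2,4): δ = 22.75°  ✓
  (2,5): δ = 40.71°  ✓
  (2,6): δ = 64.67°  ·
  (3,4): δ = 86.92°  ·
  (3,5): δ = 23.46°  ✓
  (3,6): δ = 0.50°  ✓
  (4,5): δ = 116.54°  ·
  (4,6): δ = 92.58°  ·
  (5,6): δ = 156.04°  ·
antipodal pairs: 7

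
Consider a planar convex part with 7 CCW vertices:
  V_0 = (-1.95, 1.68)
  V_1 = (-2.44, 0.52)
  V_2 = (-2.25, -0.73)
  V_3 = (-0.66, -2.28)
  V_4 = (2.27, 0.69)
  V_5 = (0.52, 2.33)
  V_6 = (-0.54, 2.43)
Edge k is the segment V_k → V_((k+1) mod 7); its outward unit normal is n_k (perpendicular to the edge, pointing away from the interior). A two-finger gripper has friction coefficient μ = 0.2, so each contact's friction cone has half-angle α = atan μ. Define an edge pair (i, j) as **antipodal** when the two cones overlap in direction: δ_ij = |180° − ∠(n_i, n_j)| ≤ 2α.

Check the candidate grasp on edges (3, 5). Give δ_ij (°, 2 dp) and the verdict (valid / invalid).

δ = 50.78°, invalid

α = atan 0.2 = 11.31°;  2α = 22.62°
edge 3: e_3 = (+2.93, +2.97);  n_3 = (+0.7119, -0.7023)
edge 5: e_5 = (-1.06, +0.10);  n_5 = (+0.0939, +0.9956)
∠(n_3, n_5) = 129.22°
δ = |180° − 129.22°| = 50.78°
50.78° > 2α = 22.62°  →  invalid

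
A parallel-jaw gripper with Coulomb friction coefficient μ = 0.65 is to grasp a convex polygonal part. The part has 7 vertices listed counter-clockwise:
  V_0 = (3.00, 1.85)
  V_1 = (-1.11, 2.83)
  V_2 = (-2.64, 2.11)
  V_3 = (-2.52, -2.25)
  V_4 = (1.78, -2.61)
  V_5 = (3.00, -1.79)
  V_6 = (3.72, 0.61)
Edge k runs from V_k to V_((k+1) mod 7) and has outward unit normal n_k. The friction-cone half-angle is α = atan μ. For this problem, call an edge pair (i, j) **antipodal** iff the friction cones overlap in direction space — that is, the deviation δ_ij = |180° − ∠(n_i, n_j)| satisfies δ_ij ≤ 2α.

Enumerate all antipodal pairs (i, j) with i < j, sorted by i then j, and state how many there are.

α = atan 0.65 = 33.02°;  2α = 66.05°
n_0 = (+0.2319, +0.9727)
n_1 = (-0.4258, +0.9048)
n_2 = (-0.9996, -0.0275)
n_3 = (-0.0834, -0.9965)
n_4 = (+0.5578, -0.8300)
n_5 = (+0.9578, -0.2873)
n_6 = (+0.8648, +0.5021)
  (0,1): δ = 141.39°  ·
  (0,2): δ = 75.01°  ·
  (0,3): δ = 8.63°  ✓
  (0,4): δ = 47.32°  ✓
  (0,5): δ = 86.71°  ·
  (0,6): δ = 133.55°  ·
  (1,2): δ = 113.62°  ·
  (1,3): δ = 29.99°  ✓
  (1,4): δ = 8.71°  ✓
  (1,5): δ = 48.10°  ✓
  (1,6): δ = 94.94°  ·
  (2,3): δ = 96.36°  ·
  (2,4): δ = 57.67°  ✓
  (2,5): δ = 18.28°  ✓
  (2,6): δ = 28.56°  ✓
  (3,4): δ = 141.31°  ·
  (3,5): δ = 101.91°  ·
  (3,6): δ = 55.07°  ✓
  (4,5): δ = 140.61°  ·
  (4,6): δ = 93.76°  ·
  (5,6): δ = 133.16°  ·
antipodal pairs: 9

count = 9; pairs: (0,3), (0,4), (1,3), (1,4), (1,5), (2,4), (2,5), (2,6), (3,6)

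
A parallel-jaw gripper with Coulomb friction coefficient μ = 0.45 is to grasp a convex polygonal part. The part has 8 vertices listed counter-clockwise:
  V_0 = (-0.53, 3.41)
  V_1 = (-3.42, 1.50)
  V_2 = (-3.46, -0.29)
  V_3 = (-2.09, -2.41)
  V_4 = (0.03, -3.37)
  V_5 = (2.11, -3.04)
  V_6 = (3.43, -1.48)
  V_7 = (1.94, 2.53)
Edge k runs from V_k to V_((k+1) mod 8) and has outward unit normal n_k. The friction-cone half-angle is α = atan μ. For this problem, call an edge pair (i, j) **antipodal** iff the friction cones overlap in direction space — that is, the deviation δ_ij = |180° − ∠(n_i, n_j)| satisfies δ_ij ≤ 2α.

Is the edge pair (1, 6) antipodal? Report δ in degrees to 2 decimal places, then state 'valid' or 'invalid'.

α = atan 0.45 = 24.23°;  2α = 48.46°
edge 1: e_1 = (-0.04, -1.79);  n_1 = (-0.9998, +0.0223)
edge 6: e_6 = (-1.49, +4.01);  n_6 = (+0.9374, +0.3483)
∠(n_1, n_6) = 158.34°
δ = |180° − 158.34°| = 21.66°
21.66° ≤ 2α = 48.46°  →  valid

δ = 21.66°, valid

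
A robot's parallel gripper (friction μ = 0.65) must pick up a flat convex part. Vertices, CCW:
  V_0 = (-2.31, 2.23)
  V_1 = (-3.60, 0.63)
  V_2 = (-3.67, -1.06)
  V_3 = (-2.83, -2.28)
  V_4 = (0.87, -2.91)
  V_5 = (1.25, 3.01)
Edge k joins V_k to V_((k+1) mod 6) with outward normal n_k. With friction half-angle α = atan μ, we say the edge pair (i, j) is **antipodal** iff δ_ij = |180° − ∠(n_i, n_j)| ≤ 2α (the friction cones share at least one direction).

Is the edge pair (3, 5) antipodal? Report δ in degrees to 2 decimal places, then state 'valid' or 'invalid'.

δ = 22.02°, valid

α = atan 0.65 = 33.02°;  2α = 66.05°
edge 3: e_3 = (+3.70, -0.63);  n_3 = (-0.1679, -0.9858)
edge 5: e_5 = (-3.56, -0.78);  n_5 = (-0.2140, +0.9768)
∠(n_3, n_5) = 157.98°
δ = |180° − 157.98°| = 22.02°
22.02° ≤ 2α = 66.05°  →  valid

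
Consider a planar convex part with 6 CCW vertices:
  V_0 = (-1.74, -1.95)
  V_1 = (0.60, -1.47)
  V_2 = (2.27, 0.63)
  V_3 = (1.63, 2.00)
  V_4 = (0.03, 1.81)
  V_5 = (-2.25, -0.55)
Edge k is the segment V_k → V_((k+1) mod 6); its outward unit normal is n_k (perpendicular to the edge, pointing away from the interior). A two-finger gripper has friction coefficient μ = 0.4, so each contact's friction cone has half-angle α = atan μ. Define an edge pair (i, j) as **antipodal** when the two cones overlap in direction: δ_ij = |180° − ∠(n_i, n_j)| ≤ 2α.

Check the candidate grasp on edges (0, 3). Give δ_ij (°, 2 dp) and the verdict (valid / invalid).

δ = 4.82°, valid

α = atan 0.4 = 21.80°;  2α = 43.60°
edge 0: e_0 = (+2.34, +0.48);  n_0 = (+0.2009, -0.9796)
edge 3: e_3 = (-1.60, -0.19);  n_3 = (-0.1179, +0.9930)
∠(n_0, n_3) = 175.18°
δ = |180° − 175.18°| = 4.82°
4.82° ≤ 2α = 43.60°  →  valid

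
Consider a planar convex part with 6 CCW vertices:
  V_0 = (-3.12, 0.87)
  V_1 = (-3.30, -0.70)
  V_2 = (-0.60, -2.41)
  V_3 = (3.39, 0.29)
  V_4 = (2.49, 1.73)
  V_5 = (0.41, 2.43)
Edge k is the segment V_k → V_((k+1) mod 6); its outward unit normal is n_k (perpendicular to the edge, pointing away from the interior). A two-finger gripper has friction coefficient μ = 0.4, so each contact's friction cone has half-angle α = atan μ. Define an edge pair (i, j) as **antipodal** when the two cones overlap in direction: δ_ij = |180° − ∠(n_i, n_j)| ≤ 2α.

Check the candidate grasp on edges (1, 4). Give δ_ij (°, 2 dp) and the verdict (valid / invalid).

α = atan 0.4 = 21.80°;  2α = 43.60°
edge 1: e_1 = (+2.70, -1.71);  n_1 = (-0.5351, -0.8448)
edge 4: e_4 = (-2.08, +0.70);  n_4 = (+0.3190, +0.9478)
∠(n_1, n_4) = 166.25°
δ = |180° − 166.25°| = 13.75°
13.75° ≤ 2α = 43.60°  →  valid

δ = 13.75°, valid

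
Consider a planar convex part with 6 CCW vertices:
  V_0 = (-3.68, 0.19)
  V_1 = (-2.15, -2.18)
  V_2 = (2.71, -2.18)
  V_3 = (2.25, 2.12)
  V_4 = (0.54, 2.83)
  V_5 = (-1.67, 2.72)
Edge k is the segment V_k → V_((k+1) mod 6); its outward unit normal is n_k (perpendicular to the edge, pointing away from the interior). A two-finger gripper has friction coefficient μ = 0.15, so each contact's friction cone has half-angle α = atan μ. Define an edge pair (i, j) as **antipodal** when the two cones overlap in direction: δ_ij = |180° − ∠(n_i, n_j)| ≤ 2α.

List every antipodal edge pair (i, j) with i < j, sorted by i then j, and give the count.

count = 1; pairs: (1,4)

α = atan 0.15 = 8.53°;  2α = 17.06°
n_0 = (-0.8401, -0.5424)
n_1 = (+0.0000, -1.0000)
n_2 = (+0.9943, +0.1064)
n_3 = (+0.3835, +0.9236)
n_4 = (-0.0497, +0.9988)
n_5 = (-0.7830, +0.6220)
  (0,1): δ = 122.85°  ·
  (0,2): δ = 26.74°  ·
  (0,3): δ = 34.61°  ·
  (0,4): δ = 60.00°  ·
  (0,5): δ = 108.69°  ·
  (1,2): δ = 83.89°  ·
  (1,3): δ = 22.55°  ·
  (1,4): δ = 2.85°  ✓
  (1,5): δ = 51.53°  ·
  (2,3): δ = 118.65°  ·
  (2,4): δ = 93.26°  ·
  (2,5): δ = 44.57°  ·
  (3,4): δ = 154.60°  ·
  (3,5): δ = 105.92°  ·
  (4,5): δ = 131.32°  ·
antipodal pairs: 1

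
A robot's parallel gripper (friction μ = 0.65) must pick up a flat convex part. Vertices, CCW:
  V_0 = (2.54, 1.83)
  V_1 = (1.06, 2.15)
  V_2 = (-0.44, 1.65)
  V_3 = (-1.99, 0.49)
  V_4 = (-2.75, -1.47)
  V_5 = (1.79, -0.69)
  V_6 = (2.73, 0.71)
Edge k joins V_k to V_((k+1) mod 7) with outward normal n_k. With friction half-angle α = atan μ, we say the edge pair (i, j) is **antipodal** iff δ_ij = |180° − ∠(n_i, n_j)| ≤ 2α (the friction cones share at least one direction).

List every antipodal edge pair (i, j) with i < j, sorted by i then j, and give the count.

count = 9; pairs: (0,4), (1,4), (1,5), (2,4), (2,5), (2,6), (3,4), (3,5), (3,6)

α = atan 0.65 = 33.02°;  2α = 66.05°
n_0 = (+0.2113, +0.9774)
n_1 = (-0.3162, +0.9487)
n_2 = (-0.5992, +0.8006)
n_3 = (-0.9324, +0.3615)
n_4 = (+0.1693, -0.9856)
n_5 = (+0.8302, -0.5574)
n_6 = (+0.9859, +0.1673)
  (0,1): δ = 149.36°  ·
  (0,2): δ = 130.99°  ·
  (0,3): δ = 98.99°  ·
  (0,4): δ = 21.95°  ✓
  (0,5): δ = 68.32°  ·
  (0,6): δ = 111.83°  ·
  (1,2): δ = 161.62°  ·
  (1,3): δ = 129.63°  ·
  (1,4): δ = 8.69°  ✓
  (1,5): δ = 37.69°  ✓
  (1,6): δ = 81.19°  ·
  (2,3): δ = 148.00°  ·
  (2,4): δ = 27.06°  ✓
  (2,5): δ = 19.31°  ✓
  (2,6): δ = 62.82°  ✓
  (3,4): δ = 59.06°  ✓
  (3,5): δ = 12.68°  ✓
  (3,6): δ = 30.82°  ✓
  (4,5): δ = 133.63°  ·
  (4,6): δ = 90.12°  ·
  (5,6): δ = 136.49°  ·
antipodal pairs: 9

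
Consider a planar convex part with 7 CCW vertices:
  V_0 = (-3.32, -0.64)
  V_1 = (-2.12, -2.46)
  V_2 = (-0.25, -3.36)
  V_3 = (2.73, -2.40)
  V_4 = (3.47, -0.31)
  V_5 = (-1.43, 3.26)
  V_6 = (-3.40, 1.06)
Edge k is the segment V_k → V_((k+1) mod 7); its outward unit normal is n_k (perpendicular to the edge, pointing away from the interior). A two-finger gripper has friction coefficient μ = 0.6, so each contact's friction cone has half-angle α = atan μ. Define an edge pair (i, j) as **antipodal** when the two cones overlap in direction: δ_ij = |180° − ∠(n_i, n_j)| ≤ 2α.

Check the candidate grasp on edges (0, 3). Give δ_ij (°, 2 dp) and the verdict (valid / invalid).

δ = 52.90°, valid

α = atan 0.6 = 30.96°;  2α = 61.93°
edge 0: e_0 = (+1.20, -1.82);  n_0 = (-0.8349, -0.5505)
edge 3: e_3 = (+0.74, +2.09);  n_3 = (+0.9427, -0.3338)
∠(n_0, n_3) = 127.10°
δ = |180° − 127.10°| = 52.90°
52.90° ≤ 2α = 61.93°  →  valid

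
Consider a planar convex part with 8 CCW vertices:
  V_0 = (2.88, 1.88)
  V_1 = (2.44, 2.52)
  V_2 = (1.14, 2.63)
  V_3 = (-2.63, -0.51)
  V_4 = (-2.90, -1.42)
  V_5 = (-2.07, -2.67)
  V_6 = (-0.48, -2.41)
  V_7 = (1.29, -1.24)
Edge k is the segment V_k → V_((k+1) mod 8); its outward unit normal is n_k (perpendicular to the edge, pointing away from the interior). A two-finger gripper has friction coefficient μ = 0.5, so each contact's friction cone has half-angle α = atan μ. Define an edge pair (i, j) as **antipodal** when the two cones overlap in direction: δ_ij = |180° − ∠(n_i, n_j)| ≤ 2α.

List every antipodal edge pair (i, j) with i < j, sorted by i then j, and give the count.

count = 10; pairs: (0,3), (0,4), (1,4), (1,5), (1,6), (2,5), (2,6), (2,7), (3,6), (3,7)

α = atan 0.5 = 26.57°;  2α = 53.13°
n_0 = (+0.8240, +0.5665)
n_1 = (+0.0843, +0.9964)
n_2 = (-0.6400, +0.7684)
n_3 = (-0.9587, +0.2844)
n_4 = (-0.8331, -0.5532)
n_5 = (+0.1614, -0.9869)
n_6 = (+0.5514, -0.8342)
n_7 = (+0.8910, -0.4541)
  (0,1): δ = 129.35°  ·
  (0,2): δ = 84.72°  ·
  (0,3): δ = 51.03°  ✓
  (0,4): δ = 0.92°  ✓
  (0,5): δ = 64.78°  ·
  (0,6): δ = 88.96°  ·
  (0,7): δ = 118.49°  ·
  (1,2): δ = 135.37°  ·
  (1,3): δ = 101.69°  ·
  (1,4): δ = 51.58°  ✓
  (1,5): δ = 14.12°  ✓
  (1,6): δ = 38.30°  ✓
  (1,7): δ = 67.83°  ·
  (2,3): δ = 146.32°  ·
  (2,4): δ = 96.21°  ·
  (2,5): δ = 30.50°  ✓
  (2,6): δ = 6.33°  ✓
  (2,7): δ = 23.21°  ✓
  (3,4): δ = 129.89°  ·
  (3,5): δ = 64.19°  ·
  (3,6): δ = 40.01°  ✓
  (3,7): δ = 10.48°  ✓
  (4,5): δ = 114.30°  ·
  (4,6): δ = 90.12°  ·
  (4,7): δ = 60.59°  ·
  (5,6): δ = 155.82°  ·
  (5,7): δ = 126.29°  ·
  (6,7): δ = 150.47°  ·
antipodal pairs: 10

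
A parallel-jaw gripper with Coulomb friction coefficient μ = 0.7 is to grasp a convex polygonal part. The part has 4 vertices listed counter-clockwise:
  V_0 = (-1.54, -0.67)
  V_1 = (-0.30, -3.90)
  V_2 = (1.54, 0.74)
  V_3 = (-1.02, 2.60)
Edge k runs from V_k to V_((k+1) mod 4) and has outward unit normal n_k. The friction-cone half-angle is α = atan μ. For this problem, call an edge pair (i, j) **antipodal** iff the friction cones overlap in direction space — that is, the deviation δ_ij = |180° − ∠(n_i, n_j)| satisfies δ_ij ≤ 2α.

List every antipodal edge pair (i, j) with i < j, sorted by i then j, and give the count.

α = atan 0.7 = 34.99°;  2α = 69.98°
n_0 = (-0.9336, -0.3584)
n_1 = (+0.9296, -0.3686)
n_2 = (+0.5878, +0.8090)
n_3 = (-0.9876, +0.1570)
  (0,1): δ = 42.63°  ✓
  (0,2): δ = 33.00°  ✓
  (0,3): δ = 149.96°  ·
  (1,2): δ = 104.37°  ·
  (1,3): δ = 12.60°  ✓
  (2,3): δ = 63.03°  ✓
antipodal pairs: 4

count = 4; pairs: (0,1), (0,2), (1,3), (2,3)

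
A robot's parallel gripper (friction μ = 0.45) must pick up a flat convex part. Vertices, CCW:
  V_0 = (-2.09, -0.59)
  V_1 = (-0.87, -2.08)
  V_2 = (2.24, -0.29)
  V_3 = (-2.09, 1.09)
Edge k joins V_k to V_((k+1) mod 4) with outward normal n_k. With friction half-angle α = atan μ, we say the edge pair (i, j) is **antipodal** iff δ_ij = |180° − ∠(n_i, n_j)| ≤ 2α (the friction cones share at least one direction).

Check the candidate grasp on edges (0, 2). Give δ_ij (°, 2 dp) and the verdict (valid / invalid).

δ = 33.01°, valid

α = atan 0.45 = 24.23°;  2α = 48.46°
edge 0: e_0 = (+1.22, -1.49);  n_0 = (-0.7737, -0.6335)
edge 2: e_2 = (-4.33, +1.38);  n_2 = (+0.3037, +0.9528)
∠(n_0, n_2) = 146.99°
δ = |180° − 146.99°| = 33.01°
33.01° ≤ 2α = 48.46°  →  valid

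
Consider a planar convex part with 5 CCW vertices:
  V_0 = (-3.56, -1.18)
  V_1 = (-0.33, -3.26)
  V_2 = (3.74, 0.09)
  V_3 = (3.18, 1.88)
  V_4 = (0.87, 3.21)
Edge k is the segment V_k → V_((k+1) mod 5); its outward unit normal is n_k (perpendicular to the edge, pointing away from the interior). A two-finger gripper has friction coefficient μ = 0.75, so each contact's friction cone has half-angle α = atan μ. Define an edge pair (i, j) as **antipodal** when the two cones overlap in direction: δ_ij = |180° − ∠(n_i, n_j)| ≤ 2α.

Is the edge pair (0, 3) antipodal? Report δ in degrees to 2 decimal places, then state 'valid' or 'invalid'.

δ = 2.85°, valid

α = atan 0.75 = 36.87°;  2α = 73.74°
edge 0: e_0 = (+3.23, -2.08);  n_0 = (-0.5414, -0.8408)
edge 3: e_3 = (-2.31, +1.33);  n_3 = (+0.4990, +0.8666)
∠(n_0, n_3) = 177.15°
δ = |180° − 177.15°| = 2.85°
2.85° ≤ 2α = 73.74°  →  valid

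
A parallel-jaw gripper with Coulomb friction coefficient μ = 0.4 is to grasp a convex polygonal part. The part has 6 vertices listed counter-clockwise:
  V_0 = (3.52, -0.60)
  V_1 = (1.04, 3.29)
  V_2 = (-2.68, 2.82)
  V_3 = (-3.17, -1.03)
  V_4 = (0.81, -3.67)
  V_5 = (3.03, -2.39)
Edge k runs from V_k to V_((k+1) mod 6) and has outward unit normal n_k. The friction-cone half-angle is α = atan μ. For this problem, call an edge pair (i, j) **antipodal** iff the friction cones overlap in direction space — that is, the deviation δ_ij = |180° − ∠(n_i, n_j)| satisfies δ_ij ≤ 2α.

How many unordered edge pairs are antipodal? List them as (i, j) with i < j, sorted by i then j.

α = atan 0.4 = 21.80°;  2α = 43.60°
n_0 = (+0.8432, +0.5376)
n_1 = (-0.1253, +0.9921)
n_2 = (-0.9920, +0.1263)
n_3 = (-0.5528, -0.8333)
n_4 = (+0.4995, -0.8663)
n_5 = (+0.9645, -0.2640)
  (0,1): δ = 115.32°  ·
  (0,2): δ = 39.77°  ✓
  (0,3): δ = 23.92°  ✓
  (0,4): δ = 87.45°  ·
  (0,5): δ = 132.17°  ·
  (1,2): δ = 104.45°  ·
  (1,3): δ = 40.76°  ✓
  (1,4): δ = 22.77°  ✓
  (1,5): δ = 67.49°  ·
  (2,3): δ = 116.30°  ·
  (2,4): δ = 52.78°  ·
  (2,5): δ = 8.06°  ✓
  (3,4): δ = 116.48°  ·
  (3,5): δ = 71.75°  ·
  (4,5): δ = 135.28°  ·
antipodal pairs: 5

count = 5; pairs: (0,2), (0,3), (1,3), (1,4), (2,5)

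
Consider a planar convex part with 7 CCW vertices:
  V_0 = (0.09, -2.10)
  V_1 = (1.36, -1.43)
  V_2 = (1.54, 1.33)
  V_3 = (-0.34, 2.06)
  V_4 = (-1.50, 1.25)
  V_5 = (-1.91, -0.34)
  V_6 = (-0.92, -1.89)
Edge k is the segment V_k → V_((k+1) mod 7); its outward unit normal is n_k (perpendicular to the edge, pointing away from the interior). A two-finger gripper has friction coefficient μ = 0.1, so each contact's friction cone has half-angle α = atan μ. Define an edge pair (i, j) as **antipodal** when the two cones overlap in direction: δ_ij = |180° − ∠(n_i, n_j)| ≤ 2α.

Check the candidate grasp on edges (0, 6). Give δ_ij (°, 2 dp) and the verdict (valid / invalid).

α = atan 0.1 = 5.71°;  2α = 11.42°
edge 0: e_0 = (+1.27, +0.67);  n_0 = (+0.4666, -0.8845)
edge 6: e_6 = (+1.01, -0.21);  n_6 = (-0.2036, -0.9791)
∠(n_0, n_6) = 39.56°
δ = |180° − 39.56°| = 140.44°
140.44° > 2α = 11.42°  →  invalid

δ = 140.44°, invalid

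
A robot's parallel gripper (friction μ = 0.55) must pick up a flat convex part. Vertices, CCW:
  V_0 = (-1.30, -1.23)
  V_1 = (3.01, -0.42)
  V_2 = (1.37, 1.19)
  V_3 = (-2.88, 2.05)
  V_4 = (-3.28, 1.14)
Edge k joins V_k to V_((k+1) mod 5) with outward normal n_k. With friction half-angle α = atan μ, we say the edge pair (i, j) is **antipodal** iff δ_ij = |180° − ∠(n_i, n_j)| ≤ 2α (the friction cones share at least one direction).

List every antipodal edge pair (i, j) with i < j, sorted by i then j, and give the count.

α = atan 0.55 = 28.81°;  2α = 57.62°
n_0 = (+0.1847, -0.9828)
n_1 = (+0.7005, +0.7136)
n_2 = (+0.1983, +0.9801)
n_3 = (-0.9155, +0.4024)
n_4 = (-0.7674, -0.6411)
  (0,1): δ = 55.11°  ✓
  (0,2): δ = 22.08°  ✓
  (0,3): δ = 55.63°  ✓
  (0,4): δ = 119.23°  ·
  (1,2): δ = 146.97°  ·
  (1,3): δ = 69.26°  ·
  (1,4): δ = 5.65°  ✓
  (2,3): δ = 102.29°  ·
  (2,4): δ = 38.68°  ✓
  (3,4): δ = 116.39°  ·
antipodal pairs: 5

count = 5; pairs: (0,1), (0,2), (0,3), (1,4), (2,4)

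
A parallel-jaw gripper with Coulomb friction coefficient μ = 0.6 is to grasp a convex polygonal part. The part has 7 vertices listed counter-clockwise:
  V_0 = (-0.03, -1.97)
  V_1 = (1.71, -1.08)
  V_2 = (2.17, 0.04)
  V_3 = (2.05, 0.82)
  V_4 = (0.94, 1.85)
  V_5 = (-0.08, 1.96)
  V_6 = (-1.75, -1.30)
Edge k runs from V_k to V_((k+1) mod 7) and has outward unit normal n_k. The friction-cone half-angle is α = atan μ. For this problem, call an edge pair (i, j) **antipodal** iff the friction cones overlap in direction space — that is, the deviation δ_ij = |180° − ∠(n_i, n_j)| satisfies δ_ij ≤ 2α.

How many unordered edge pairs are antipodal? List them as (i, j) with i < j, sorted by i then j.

count = 7; pairs: (0,4), (0,5), (1,5), (2,5), (2,6), (3,6), (4,6)

α = atan 0.6 = 30.96°;  2α = 61.93°
n_0 = (+0.4554, -0.8903)
n_1 = (+0.9250, -0.3799)
n_2 = (+0.9884, +0.1521)
n_3 = (+0.6802, +0.7330)
n_4 = (+0.1072, +0.9942)
n_5 = (-0.8900, +0.4559)
n_6 = (-0.3630, -0.9318)
  (0,1): δ = 139.42°  ·
  (0,2): δ = 108.34°  ·
  (0,3): δ = 69.95°  ·
  (0,4): δ = 33.24°  ✓
  (0,5): δ = 35.79°  ✓
  (0,6): δ = 131.63°  ·
  (1,2): δ = 148.93°  ·
  (1,3): δ = 110.53°  ·
  (1,4): δ = 73.83°  ·
  (1,5): δ = 4.80°  ✓
  (1,6): δ = 91.05°  ·
  (2,3): δ = 141.61°  ·
  (2,4): δ = 104.90°  ·
  (2,5): δ = 35.87°  ✓
  (2,6): δ = 59.97°  ✓
  (3,4): δ = 143.30°  ·
  (3,5): δ = 74.27°  ·
  (3,6): δ = 21.58°  ✓
  (4,5): δ = 110.97°  ·
  (4,6): δ = 15.13°  ✓
  (5,6): δ = 84.16°  ·
antipodal pairs: 7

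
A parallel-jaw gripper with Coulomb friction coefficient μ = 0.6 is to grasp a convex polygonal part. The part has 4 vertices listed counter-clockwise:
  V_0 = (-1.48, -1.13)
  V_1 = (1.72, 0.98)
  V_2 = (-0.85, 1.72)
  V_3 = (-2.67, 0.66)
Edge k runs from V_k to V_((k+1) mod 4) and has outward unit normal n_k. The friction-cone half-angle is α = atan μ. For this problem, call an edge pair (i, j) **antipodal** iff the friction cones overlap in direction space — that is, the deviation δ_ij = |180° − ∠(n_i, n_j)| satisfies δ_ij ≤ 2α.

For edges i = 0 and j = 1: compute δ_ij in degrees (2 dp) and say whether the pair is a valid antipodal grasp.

δ = 49.46°, valid

α = atan 0.6 = 30.96°;  2α = 61.93°
edge 0: e_0 = (+3.20, +2.11);  n_0 = (+0.5505, -0.8348)
edge 1: e_1 = (-2.57, +0.74);  n_1 = (+0.2767, +0.9610)
∠(n_0, n_1) = 130.54°
δ = |180° − 130.54°| = 49.46°
49.46° ≤ 2α = 61.93°  →  valid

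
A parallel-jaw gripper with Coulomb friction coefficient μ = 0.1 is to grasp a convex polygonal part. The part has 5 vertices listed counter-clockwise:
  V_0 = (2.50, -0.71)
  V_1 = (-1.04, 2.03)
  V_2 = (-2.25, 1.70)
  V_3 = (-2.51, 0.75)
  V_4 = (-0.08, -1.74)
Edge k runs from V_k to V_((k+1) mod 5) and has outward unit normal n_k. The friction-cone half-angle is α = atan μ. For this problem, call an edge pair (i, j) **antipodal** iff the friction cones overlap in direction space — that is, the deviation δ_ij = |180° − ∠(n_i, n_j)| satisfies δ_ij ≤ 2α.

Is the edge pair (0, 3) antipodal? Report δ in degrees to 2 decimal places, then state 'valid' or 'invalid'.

α = atan 0.1 = 5.71°;  2α = 11.42°
edge 0: e_0 = (-3.54, +2.74);  n_0 = (+0.6121, +0.7908)
edge 3: e_3 = (+2.43, -2.49);  n_3 = (-0.7157, -0.6984)
∠(n_0, n_3) = 172.04°
δ = |180° − 172.04°| = 7.96°
7.96° ≤ 2α = 11.42°  →  valid

δ = 7.96°, valid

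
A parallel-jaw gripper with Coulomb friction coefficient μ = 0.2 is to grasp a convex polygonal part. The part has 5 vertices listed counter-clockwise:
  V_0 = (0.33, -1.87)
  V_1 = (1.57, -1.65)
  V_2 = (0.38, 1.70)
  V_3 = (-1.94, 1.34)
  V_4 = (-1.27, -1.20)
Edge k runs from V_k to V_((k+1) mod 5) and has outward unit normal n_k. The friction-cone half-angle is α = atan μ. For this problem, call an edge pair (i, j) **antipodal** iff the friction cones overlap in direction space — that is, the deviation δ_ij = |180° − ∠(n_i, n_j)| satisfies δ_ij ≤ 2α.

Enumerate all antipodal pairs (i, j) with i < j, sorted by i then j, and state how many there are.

count = 2; pairs: (0,2), (1,3)

α = atan 0.2 = 11.31°;  2α = 22.62°
n_0 = (+0.1747, -0.9846)
n_1 = (+0.9423, +0.3347)
n_2 = (-0.1533, +0.9882)
n_3 = (-0.9669, -0.2551)
n_4 = (-0.3863, -0.9224)
  (0,1): δ = 80.50°  ·
  (0,2): δ = 1.24°  ✓
  (0,3): δ = 94.72°  ·
  (0,4): δ = 147.22°  ·
  (1,2): δ = 100.74°  ·
  (1,3): δ = 4.78°  ✓
  (1,4): δ = 47.72°  ·
  (2,3): δ = 84.04°  ·
  (2,4): δ = 31.54°  ·
  (3,4): δ = 127.50°  ·
antipodal pairs: 2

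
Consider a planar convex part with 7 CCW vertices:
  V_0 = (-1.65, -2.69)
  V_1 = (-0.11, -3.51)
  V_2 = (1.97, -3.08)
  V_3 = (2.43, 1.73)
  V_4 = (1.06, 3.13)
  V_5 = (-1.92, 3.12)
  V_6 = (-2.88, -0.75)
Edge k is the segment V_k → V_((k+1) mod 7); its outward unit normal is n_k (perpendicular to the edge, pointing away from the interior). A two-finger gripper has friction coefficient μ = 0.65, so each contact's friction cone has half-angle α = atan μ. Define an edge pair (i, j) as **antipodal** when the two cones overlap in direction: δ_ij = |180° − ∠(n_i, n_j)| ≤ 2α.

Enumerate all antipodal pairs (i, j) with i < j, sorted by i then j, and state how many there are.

count = 10; pairs: (0,3), (0,4), (1,3), (1,4), (1,5), (2,5), (2,6), (3,5), (3,6), (4,6)

α = atan 0.65 = 33.02°;  2α = 66.05°
n_0 = (-0.4700, -0.8827)
n_1 = (+0.2024, -0.9793)
n_2 = (+0.9955, -0.0952)
n_3 = (+0.7147, +0.6994)
n_4 = (-0.0034, +1.0000)
n_5 = (-0.9706, +0.2408)
n_6 = (-0.8446, -0.5355)
  (0,1): δ = 140.29°  ·
  (0,2): δ = 67.43°  ·
  (0,3): δ = 17.59°  ✓
  (0,4): δ = 28.23°  ✓
  (0,5): δ = 104.10°  ·
  (0,6): δ = 150.41°  ·
  (1,2): δ = 107.14°  ·
  (1,3): δ = 57.30°  ✓
  (1,4): δ = 11.49°  ✓
  (1,5): δ = 64.39°  ✓
  (1,6): δ = 110.70°  ·
  (2,3): δ = 130.16°  ·
  (2,4): δ = 84.34°  ·
  (2,5): δ = 8.47°  ✓
  (2,6): δ = 37.84°  ✓
  (3,4): δ = 134.19°  ·
  (3,5): δ = 58.31°  ✓
  (3,6): δ = 12.00°  ✓
  (4,5): δ = 104.12°  ·
  (4,6): δ = 57.82°  ✓
  (5,6): δ = 133.69°  ·
antipodal pairs: 10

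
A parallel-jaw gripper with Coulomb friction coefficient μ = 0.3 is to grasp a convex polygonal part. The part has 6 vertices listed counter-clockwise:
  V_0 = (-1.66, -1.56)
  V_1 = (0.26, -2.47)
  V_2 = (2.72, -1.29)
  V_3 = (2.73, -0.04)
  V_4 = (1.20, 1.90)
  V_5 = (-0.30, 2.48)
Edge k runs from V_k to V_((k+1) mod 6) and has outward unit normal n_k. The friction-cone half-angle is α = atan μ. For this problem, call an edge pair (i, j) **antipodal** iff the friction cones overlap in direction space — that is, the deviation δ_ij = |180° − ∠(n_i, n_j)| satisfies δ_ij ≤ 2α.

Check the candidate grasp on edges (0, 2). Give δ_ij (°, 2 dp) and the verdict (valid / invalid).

α = atan 0.3 = 16.70°;  2α = 33.40°
edge 0: e_0 = (+1.92, -0.91);  n_0 = (-0.4283, -0.9036)
edge 2: e_2 = (+0.01, +1.25);  n_2 = (+1.0000, -0.0080)
∠(n_0, n_2) = 114.90°
δ = |180° − 114.90°| = 65.10°
65.10° > 2α = 33.40°  →  invalid

δ = 65.10°, invalid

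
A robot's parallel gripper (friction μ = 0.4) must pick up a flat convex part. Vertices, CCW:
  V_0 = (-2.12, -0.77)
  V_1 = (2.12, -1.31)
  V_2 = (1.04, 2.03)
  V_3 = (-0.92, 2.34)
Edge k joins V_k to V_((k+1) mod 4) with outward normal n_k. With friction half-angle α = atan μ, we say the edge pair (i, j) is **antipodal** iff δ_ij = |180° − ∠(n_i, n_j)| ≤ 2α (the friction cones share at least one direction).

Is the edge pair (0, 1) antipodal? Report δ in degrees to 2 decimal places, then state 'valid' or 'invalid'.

δ = 64.82°, invalid

α = atan 0.4 = 21.80°;  2α = 43.60°
edge 0: e_0 = (+4.24, -0.54);  n_0 = (-0.1263, -0.9920)
edge 1: e_1 = (-1.08, +3.34);  n_1 = (+0.9515, +0.3077)
∠(n_0, n_1) = 115.18°
δ = |180° − 115.18°| = 64.82°
64.82° > 2α = 43.60°  →  invalid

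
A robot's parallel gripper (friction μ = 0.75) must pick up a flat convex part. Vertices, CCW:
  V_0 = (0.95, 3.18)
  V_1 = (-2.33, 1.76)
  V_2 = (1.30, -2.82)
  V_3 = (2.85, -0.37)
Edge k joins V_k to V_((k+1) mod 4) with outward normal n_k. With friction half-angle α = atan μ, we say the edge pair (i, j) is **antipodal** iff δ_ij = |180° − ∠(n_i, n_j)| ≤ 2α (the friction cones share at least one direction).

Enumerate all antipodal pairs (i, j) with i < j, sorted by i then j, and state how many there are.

α = atan 0.75 = 36.87°;  2α = 73.74°
n_0 = (-0.3973, +0.9177)
n_1 = (-0.7837, -0.6211)
n_2 = (+0.8451, -0.5346)
n_3 = (+0.8817, +0.4719)
  (0,1): δ = 75.01°  ·
  (0,2): δ = 34.27°  ✓
  (0,3): δ = 94.75°  ·
  (1,2): δ = 70.72°  ✓
  (1,3): δ = 10.24°  ✓
  (2,3): δ = 119.52°  ·
antipodal pairs: 3

count = 3; pairs: (0,2), (1,2), (1,3)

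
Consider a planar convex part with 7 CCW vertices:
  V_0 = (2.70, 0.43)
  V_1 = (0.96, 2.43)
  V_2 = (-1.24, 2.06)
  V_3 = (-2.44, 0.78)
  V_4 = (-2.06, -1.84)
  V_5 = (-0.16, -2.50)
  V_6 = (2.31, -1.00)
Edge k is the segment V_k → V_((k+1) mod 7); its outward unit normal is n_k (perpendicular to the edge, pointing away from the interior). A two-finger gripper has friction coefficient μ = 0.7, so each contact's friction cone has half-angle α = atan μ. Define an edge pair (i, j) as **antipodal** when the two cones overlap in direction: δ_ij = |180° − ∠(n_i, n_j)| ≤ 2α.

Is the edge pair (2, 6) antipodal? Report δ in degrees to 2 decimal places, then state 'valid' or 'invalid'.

α = atan 0.7 = 34.99°;  2α = 69.98°
edge 2: e_2 = (-1.20, -1.28);  n_2 = (-0.7295, +0.6839)
edge 6: e_6 = (+0.39, +1.43);  n_6 = (+0.9648, -0.2631)
∠(n_2, n_6) = 152.10°
δ = |180° − 152.10°| = 27.90°
27.90° ≤ 2α = 69.98°  →  valid

δ = 27.90°, valid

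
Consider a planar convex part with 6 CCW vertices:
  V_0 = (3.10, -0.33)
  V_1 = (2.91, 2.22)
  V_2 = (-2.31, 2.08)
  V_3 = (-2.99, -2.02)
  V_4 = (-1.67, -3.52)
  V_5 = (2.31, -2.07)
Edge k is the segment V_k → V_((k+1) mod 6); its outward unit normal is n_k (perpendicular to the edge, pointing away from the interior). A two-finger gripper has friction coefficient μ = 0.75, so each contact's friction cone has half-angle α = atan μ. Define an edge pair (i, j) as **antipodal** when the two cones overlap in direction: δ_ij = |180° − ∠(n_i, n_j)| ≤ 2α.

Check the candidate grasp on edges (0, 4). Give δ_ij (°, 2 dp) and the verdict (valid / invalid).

δ = 105.76°, invalid

α = atan 0.75 = 36.87°;  2α = 73.74°
edge 0: e_0 = (-0.19, +2.55);  n_0 = (+0.9972, +0.0743)
edge 4: e_4 = (+3.98, +1.45);  n_4 = (+0.3423, -0.9396)
∠(n_0, n_4) = 74.24°
δ = |180° − 74.24°| = 105.76°
105.76° > 2α = 73.74°  →  invalid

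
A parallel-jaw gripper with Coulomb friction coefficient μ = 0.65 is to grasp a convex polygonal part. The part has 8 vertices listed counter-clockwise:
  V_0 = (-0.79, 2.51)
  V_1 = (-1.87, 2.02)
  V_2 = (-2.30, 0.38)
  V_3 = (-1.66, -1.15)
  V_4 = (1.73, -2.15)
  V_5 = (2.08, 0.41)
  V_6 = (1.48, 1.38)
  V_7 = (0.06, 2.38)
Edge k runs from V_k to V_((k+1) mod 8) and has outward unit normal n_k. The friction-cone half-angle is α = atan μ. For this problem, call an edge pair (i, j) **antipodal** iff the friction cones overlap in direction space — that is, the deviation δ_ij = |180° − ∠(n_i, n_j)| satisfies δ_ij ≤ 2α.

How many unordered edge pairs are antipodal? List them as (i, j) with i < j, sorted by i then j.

α = atan 0.65 = 33.02°;  2α = 66.05°
n_0 = (-0.4132, +0.9107)
n_1 = (-0.9673, +0.2536)
n_2 = (-0.9225, -0.3859)
n_3 = (-0.2829, -0.9591)
n_4 = (+0.9908, -0.1355)
n_5 = (+0.8505, +0.5261)
n_6 = (+0.5758, +0.8176)
n_7 = (+0.1512, +0.9885)
  (0,1): δ = 129.10°  ·
  (0,2): δ = 91.70°  ·
  (0,3): δ = 40.84°  ✓
  (0,4): δ = 57.81°  ✓
  (0,5): δ = 97.34°  ·
  (0,6): δ = 120.44°  ·
  (0,7): δ = 146.90°  ·
  (1,2): δ = 142.61°  ·
  (1,3): δ = 91.74°  ·
  (1,4): δ = 6.91°  ✓
  (1,5): δ = 46.43°  ✓
  (1,6): δ = 69.54°  ·
  (1,7): δ = 96.00°  ·
  (2,3): δ = 129.13°  ·
  (2,4): δ = 30.48°  ✓
  (2,5): δ = 9.04°  ✓
  (2,6): δ = 32.15°  ✓
  (2,7): δ = 58.60°  ✓
  (3,4): δ = 81.35°  ·
  (3,5): δ = 41.83°  ✓
  (3,6): δ = 18.72°  ✓
  (3,7): δ = 7.74°  ✓
  (4,5): δ = 140.48°  ·
  (4,6): δ = 117.37°  ·
  (4,7): δ = 90.91°  ·
  (5,6): δ = 156.89°  ·
  (5,7): δ = 130.43°  ·
  (6,7): δ = 153.54°  ·
antipodal pairs: 11

count = 11; pairs: (0,3), (0,4), (1,4), (1,5), (2,4), (2,5), (2,6), (2,7), (3,5), (3,6), (3,7)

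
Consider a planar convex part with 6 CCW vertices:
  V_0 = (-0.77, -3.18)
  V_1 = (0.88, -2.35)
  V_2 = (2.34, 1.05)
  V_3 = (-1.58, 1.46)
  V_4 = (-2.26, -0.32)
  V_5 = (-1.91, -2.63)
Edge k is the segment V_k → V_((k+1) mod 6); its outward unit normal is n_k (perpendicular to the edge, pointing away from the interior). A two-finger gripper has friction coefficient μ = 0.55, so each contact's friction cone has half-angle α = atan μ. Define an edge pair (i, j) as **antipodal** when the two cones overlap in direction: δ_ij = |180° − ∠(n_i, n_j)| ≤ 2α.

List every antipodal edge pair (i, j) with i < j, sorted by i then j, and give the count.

α = atan 0.55 = 28.81°;  2α = 57.62°
n_0 = (+0.4494, -0.8933)
n_1 = (+0.9189, -0.3946)
n_2 = (+0.1040, +0.9946)
n_3 = (-0.9342, +0.3569)
n_4 = (-0.9887, -0.1498)
n_5 = (-0.4345, -0.9007)
  (0,1): δ = 139.94°  ·
  (0,2): δ = 32.67°  ✓
  (0,3): δ = 42.39°  ✓
  (0,4): δ = 71.91°  ·
  (0,5): δ = 127.54°  ·
  (1,2): δ = 72.73°  ·
  (1,3): δ = 2.33°  ✓
  (1,4): δ = 31.85°  ✓
  (1,5): δ = 87.48°  ·
  (2,3): δ = 104.94°  ·
  (2,4): δ = 75.41°  ·
  (2,5): δ = 19.78°  ✓
  (3,4): δ = 150.48°  ·
  (3,5): δ = 94.85°  ·
  (4,5): δ = 124.37°  ·
antipodal pairs: 5

count = 5; pairs: (0,2), (0,3), (1,3), (1,4), (2,5)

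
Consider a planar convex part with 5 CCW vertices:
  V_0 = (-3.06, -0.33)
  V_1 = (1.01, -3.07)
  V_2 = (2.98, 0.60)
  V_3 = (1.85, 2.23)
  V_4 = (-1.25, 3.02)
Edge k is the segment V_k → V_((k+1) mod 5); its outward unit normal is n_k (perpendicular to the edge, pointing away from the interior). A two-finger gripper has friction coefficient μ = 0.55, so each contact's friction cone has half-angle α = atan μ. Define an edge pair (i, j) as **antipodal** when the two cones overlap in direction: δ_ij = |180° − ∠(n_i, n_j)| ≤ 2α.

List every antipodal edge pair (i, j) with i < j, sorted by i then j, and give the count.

count = 3; pairs: (0,2), (0,3), (1,4)

α = atan 0.55 = 28.81°;  2α = 57.62°
n_0 = (-0.5585, -0.8295)
n_1 = (+0.8811, -0.4730)
n_2 = (+0.8218, +0.5697)
n_3 = (+0.2469, +0.9690)
n_4 = (-0.8798, +0.4754)
  (0,1): δ = 84.28°  ·
  (0,2): δ = 21.32°  ✓
  (0,3): δ = 19.65°  ✓
  (0,4): δ = 95.57°  ·
  (1,2): δ = 117.04°  ·
  (1,3): δ = 76.07°  ·
  (1,4): δ = 0.16°  ✓
  (2,3): δ = 139.03°  ·
  (2,4): δ = 63.11°  ·
  (3,4): δ = 104.09°  ·
antipodal pairs: 3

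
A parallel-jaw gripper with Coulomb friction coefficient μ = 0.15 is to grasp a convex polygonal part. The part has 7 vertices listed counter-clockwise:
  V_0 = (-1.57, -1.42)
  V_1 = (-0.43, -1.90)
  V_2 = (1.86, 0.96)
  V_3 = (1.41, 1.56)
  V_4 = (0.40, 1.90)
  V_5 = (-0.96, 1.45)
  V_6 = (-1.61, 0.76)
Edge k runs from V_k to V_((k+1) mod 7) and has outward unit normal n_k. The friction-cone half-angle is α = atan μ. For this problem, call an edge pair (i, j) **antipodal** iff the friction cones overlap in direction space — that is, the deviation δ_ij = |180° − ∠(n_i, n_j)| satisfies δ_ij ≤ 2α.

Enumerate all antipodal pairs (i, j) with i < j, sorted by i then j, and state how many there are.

α = atan 0.15 = 8.53°;  2α = 17.06°
n_0 = (-0.3881, -0.9216)
n_1 = (+0.7806, -0.6250)
n_2 = (+0.8000, +0.6000)
n_3 = (+0.3190, +0.9477)
n_4 = (-0.3141, +0.9494)
n_5 = (-0.7279, +0.6857)
n_6 = (-0.9998, -0.0183)
  (0,1): δ = 105.85°  ·
  (0,2): δ = 30.30°  ·
  (0,3): δ = 4.23°  ✓
  (0,4): δ = 41.14°  ·
  (0,5): δ = 69.54°  ·
  (0,6): δ = 113.88°  ·
  (1,2): δ = 104.45°  ·
  (1,3): δ = 69.92°  ·
  (1,4): δ = 33.01°  ·
  (1,5): δ = 4.61°  ✓
  (1,6): δ = 39.74°  ·
  (2,3): δ = 145.47°  ·
  (2,4): δ = 108.56°  ·
  (2,5): δ = 80.16°  ·
  (2,6): δ = 35.82°  ·
  (3,4): δ = 143.09°  ·
  (3,5): δ = 114.69°  ·
  (3,6): δ = 70.34°  ·
  (4,5): δ = 151.60°  ·
  (4,6): δ = 107.26°  ·
  (5,6): δ = 135.66°  ·
antipodal pairs: 2

count = 2; pairs: (0,3), (1,5)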